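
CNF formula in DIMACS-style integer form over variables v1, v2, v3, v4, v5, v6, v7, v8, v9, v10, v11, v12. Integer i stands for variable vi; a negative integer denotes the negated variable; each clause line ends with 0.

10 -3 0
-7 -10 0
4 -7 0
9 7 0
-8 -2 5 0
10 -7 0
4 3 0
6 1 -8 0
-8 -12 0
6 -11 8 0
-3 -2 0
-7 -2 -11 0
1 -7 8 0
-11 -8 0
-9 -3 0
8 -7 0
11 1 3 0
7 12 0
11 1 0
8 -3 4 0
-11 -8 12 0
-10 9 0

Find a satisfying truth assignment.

v1 = T, v2 = T, v3 = F, v4 = T, v5 = T, v6 = T, v7 = F, v8 = F, v9 = T, v10 = T, v11 = T, v12 = T

Check each clause:
  1. (~v3 | v10) — v10 is true.
  2. (~v10 | ~v7) — ~v7 is true.
  3. (v4 | ~v7) — ~v7 is true.
  4. (v7 | v9) — v9 is true.
  5. (v5 | ~v8 | ~v2) — ~v8 is true.
  6. (v10 | ~v7) — ~v7 is true.
  7. (v4 | v3) — v4 is true.
  8. (v6 | v1 | ~v8) — ~v8 is true.
  9. (~v8 | ~v12) — ~v8 is true.
  10. (~v11 | v8 | v6) — v6 is true.
  11. (~v2 | ~v3) — ~v3 is true.
  12. (~v2 | ~v7 | ~v11) — ~v7 is true.
  13. (~v7 | v1 | v8) — v1 is true.
  14. (~v11 | ~v8) — ~v8 is true.
  15. (~v3 | ~v9) — ~v3 is true.
  16. (~v7 | v8) — ~v7 is true.
  17. (v3 | v11 | v1) — v1 is true.
  18. (v12 | v7) — v12 is true.
  19. (v1 | v11) — v1 is true.
  20. (v8 | v4 | ~v3) — v4 is true.
  21. (v12 | ~v11 | ~v8) — ~v8 is true.
  22. (~v10 | v9) — v9 is true.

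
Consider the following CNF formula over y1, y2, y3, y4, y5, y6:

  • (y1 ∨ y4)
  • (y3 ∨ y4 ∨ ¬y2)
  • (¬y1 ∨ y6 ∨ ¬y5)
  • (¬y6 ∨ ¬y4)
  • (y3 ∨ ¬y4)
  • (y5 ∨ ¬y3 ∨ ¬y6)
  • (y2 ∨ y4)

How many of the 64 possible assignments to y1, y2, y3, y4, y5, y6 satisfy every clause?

8

Satisfying assignments:
  y1=F y2=F y3=T y4=T y5=F y6=F
  y1=F y2=F y3=T y4=T y5=T y6=F
  y1=F y2=T y3=T y4=T y5=F y6=F
  y1=F y2=T y3=T y4=T y5=T y6=F
  y1=T y2=F y3=T y4=T y5=F y6=F
  y1=T y2=T y3=T y4=F y5=F y6=F
  y1=T y2=T y3=T y4=F y5=T y6=T
  y1=T y2=T y3=T y4=T y5=F y6=F
Count: 8.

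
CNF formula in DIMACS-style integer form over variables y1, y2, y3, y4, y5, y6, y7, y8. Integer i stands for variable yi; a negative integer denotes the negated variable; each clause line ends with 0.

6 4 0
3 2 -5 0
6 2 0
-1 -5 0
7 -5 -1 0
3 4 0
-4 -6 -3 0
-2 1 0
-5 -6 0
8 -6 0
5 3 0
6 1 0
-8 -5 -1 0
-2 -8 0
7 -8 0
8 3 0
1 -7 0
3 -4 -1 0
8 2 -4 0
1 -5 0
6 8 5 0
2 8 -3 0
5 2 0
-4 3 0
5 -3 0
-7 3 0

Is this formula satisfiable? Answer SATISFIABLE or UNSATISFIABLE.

UNSATISFIABLE

y3 = True:
  propagation gives y5=True, y1=False; an empty clause results — contradiction.
y3 = False:
  propagation gives y4=True; an empty clause results — contradiction.
Every branch closes, so no satisfying assignment exists.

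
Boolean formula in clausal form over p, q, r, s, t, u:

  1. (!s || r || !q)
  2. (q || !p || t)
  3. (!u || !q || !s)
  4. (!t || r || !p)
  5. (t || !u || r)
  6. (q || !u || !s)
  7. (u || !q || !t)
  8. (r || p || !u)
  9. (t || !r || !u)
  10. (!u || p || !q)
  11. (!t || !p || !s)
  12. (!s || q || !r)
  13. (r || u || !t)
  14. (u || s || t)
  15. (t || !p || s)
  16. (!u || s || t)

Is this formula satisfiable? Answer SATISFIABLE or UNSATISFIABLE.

SATISFIABLE

Try p = False.
The remaining clauses are satisfied by q = False, r = True, s = False, t = True, u = True.
Every clause has at least one true literal under this assignment.
So p = F, q = F, r = T, s = F, t = T, u = T is a satisfying assignment.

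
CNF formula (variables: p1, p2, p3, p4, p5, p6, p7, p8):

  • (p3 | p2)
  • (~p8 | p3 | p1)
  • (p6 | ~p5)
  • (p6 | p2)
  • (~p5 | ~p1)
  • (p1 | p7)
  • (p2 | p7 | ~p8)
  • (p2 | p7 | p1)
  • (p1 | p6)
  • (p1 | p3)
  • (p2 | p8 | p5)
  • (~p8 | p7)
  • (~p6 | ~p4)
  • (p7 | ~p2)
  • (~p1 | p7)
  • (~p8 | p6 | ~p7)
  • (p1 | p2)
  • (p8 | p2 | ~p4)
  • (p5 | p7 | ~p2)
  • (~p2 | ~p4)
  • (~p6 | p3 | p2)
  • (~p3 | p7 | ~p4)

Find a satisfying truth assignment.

p1=T, p2=F, p3=T, p4=F, p5=F, p6=T, p7=T, p8=T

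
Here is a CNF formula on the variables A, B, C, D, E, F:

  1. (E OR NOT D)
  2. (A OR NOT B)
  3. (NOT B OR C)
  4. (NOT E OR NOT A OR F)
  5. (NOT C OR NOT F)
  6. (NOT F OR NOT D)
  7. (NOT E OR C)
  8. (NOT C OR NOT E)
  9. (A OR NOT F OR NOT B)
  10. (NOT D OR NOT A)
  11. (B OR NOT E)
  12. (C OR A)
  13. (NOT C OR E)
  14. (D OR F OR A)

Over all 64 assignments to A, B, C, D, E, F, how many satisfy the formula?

2

Satisfying assignments:
  A=1 B=0 C=0 D=0 E=0 F=0
  A=1 B=0 C=0 D=0 E=0 F=1
That's 2 in total.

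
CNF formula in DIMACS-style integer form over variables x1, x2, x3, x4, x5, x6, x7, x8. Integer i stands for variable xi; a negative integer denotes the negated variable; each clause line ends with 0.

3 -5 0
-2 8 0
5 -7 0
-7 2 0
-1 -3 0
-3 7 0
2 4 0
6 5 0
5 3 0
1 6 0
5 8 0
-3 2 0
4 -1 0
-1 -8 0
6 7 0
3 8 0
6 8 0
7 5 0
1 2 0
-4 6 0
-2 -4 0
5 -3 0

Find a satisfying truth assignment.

Pure literal: x6 appears only positively; assign x6 = True.
Try x1 = False.
  then x2 is forced to True.
  then x8 is forced to True.
  then x4 is forced to False.
Branch on x3: take x3 = True.
  then x7 is forced to True.
  then x5 is forced to True.

x1 = 0, x2 = 1, x3 = 1, x4 = 0, x5 = 1, x6 = 1, x7 = 1, x8 = 1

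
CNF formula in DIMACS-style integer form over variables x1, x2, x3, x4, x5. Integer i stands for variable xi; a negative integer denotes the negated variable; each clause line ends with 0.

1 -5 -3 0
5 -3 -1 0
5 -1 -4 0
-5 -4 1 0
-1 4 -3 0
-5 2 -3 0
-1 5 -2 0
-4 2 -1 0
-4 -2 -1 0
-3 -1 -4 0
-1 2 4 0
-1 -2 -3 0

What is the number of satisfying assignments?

Case analysis on x1 and x4:
  x1=T, x4=T: a clause becomes empty — 0.
  x1=T, x4=F: remaining (x2,x3,x5) ∈ {(T,F,T)} — 1.
  x1=F, x4=T: remaining (x2,x3,x5) ∈ {(F,F,F); (F,T,F); (T,F,F); (T,T,F)} — 4.
  x1=F, x4=F: x2 free; 3 ways for (x3,x5) × 2^1 = 6.
Total: 0 + 1 + 4 + 6 = 11.

11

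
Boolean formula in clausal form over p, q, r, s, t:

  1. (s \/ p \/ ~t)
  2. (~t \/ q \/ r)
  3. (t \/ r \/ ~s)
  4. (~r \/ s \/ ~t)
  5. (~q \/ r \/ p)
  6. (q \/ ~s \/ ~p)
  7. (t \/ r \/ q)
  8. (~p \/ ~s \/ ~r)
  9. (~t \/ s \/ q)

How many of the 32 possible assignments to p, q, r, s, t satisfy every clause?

11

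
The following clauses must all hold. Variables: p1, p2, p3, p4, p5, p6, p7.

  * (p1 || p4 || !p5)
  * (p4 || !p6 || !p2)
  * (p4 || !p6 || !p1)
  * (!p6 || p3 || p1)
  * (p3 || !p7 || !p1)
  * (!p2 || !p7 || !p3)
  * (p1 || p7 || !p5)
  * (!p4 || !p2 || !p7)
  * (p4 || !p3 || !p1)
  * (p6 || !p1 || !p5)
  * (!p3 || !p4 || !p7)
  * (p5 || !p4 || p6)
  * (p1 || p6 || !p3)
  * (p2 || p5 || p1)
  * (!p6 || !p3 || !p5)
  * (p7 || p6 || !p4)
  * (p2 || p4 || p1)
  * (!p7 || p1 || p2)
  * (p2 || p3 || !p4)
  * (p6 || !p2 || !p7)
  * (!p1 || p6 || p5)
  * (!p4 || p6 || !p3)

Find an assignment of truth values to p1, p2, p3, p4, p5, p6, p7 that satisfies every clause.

Branch on p1: take p1 = False.
The remaining clauses are satisfied by p2 = True, p3 = True, p4 = True, p5 = False, p6 = True, p7 = False.

p1=0, p2=1, p3=1, p4=1, p5=0, p6=1, p7=0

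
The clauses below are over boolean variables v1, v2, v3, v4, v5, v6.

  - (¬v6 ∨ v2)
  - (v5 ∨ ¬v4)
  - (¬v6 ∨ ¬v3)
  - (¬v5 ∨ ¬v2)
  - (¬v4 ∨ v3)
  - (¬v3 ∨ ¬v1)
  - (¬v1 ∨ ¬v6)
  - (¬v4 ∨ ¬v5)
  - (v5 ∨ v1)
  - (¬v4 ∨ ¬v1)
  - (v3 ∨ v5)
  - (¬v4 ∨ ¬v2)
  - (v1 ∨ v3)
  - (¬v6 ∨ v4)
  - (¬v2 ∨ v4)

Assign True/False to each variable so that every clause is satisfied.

Pure literal: v6 appears only negated; assign v6 = False.
Try v1 = False.
  then v5 is forced to True.
  then v2 is forced to False.
  then v4 is forced to False.
  then v3 is forced to True.
Every clause has at least one true literal under this assignment.

v1 = F, v2 = F, v3 = T, v4 = F, v5 = T, v6 = F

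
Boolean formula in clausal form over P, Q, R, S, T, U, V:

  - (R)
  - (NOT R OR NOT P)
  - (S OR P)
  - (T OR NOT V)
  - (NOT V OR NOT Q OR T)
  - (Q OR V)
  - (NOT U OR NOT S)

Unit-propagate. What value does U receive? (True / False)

(R) stands alone — R = True.
(NOT R OR NOT P) with R = True leaves only NOT P, so P = False.
(P OR S): since P = False, the clause reduces to (S). S = True.
In (NOT S OR NOT U), NOT S is now false; NOT U must hold, so U = False.

False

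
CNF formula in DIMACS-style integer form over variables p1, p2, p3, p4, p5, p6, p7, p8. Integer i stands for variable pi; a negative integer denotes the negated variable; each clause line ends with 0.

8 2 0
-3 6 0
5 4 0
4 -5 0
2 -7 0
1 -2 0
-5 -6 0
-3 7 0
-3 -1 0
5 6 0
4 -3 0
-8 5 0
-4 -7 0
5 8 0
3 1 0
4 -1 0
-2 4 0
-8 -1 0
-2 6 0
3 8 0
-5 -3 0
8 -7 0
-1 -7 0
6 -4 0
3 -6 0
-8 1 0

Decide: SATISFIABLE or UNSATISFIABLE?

p3 = True:
  propagation gives p6=True, p5=False, p4=True, p7=True; an empty clause results — contradiction.
p3 = False:
  propagation gives p1=True, p4=True, p7=False, p8=False; an empty clause results — contradiction.
Every branch closes, so no satisfying assignment exists.

UNSATISFIABLE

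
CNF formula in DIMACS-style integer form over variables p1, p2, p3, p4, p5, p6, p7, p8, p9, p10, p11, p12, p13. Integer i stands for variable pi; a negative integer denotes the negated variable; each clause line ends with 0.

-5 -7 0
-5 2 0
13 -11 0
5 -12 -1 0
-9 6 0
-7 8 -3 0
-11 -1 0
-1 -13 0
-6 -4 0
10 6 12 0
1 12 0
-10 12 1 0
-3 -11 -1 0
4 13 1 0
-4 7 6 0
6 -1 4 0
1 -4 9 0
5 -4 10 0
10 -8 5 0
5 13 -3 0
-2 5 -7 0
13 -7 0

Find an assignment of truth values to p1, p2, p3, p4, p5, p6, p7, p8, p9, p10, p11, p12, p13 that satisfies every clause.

p1=0, p2=1, p3=1, p4=0, p5=0, p6=1, p7=0, p8=0, p9=1, p10=0, p11=1, p12=1, p13=1

Check each clause:
  1. {¬p5, ¬p7} — ¬p7 is true.
  2. {p2, ¬p5} — p2 is true.
  3. {¬p11, p13} — p13 is true.
  4. {p5, ¬p1, ¬p12} — ¬p1 is true.
  5. {¬p9, p6} — p6 is true.
  6. {¬p3, ¬p7, p8} — ¬p7 is true.
  7. {¬p1, ¬p11} — ¬p1 is true.
  8. {¬p13, ¬p1} — ¬p1 is true.
  9. {¬p4, ¬p6} — ¬p4 is true.
  10. {p6, p12, p10} — p12 is true.
  11. {p1, p12} — p12 is true.
  12. {p1, p12, ¬p10} — p12 is true.
  13. {¬p3, ¬p11, ¬p1} — ¬p1 is true.
  14. {p4, p1, p13} — p13 is true.
  15. {¬p4, p7, p6} — ¬p4 is true.
  16. {¬p1, p6, p4} — p6 is true.
  17. {p1, ¬p4, p9} — p9 is true.
  18. {p10, p5, ¬p4} — ¬p4 is true.
  19. {p10, ¬p8, p5} — ¬p8 is true.
  20. {p13, ¬p3, p5} — p13 is true.
  21. {p5, ¬p7, ¬p2} — ¬p7 is true.
  22. {¬p7, p13} — ¬p7 is true.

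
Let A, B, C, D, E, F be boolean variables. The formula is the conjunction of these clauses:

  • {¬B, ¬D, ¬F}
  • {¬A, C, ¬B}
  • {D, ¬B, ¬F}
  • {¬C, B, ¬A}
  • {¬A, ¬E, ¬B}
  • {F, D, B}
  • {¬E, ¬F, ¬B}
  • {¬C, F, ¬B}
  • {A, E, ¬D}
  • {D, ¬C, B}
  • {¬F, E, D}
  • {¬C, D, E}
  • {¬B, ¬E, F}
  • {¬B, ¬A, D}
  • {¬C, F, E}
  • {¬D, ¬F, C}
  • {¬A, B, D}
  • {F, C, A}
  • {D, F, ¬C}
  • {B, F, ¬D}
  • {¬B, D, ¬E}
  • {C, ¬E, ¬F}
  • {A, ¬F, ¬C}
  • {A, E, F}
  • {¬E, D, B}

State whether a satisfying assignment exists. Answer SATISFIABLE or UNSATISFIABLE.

UNSATISFIABLE

B = True:
  F = True:
    propagation gives D=False; an empty clause results — contradiction.
  F = False:
    propagation gives C=False, A=False; an empty clause results — contradiction.
B = False:
  D = True:
    propagation gives F=True, C=True, A=False; an empty clause results — contradiction.
  D = False:
    propagation gives F=True, C=False, E=True; an empty clause results — contradiction.
Every branch closes, so no satisfying assignment exists.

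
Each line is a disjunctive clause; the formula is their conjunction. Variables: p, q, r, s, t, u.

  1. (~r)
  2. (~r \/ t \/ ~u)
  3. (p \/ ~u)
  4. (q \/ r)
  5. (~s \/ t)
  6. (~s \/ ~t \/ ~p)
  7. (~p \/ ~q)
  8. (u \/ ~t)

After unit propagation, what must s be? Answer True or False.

(~r) is a unit clause: r = False.
In (q \/ r), r is now false; q must hold, so q = True.
(~p \/ ~q) with q = True leaves only ~p, so p = False.
From (p \/ ~u) and p = False: u = False.
From (u \/ ~t) and u = False: t = False.
(t \/ ~s): since t = False, the clause reduces to (~s). s = False.

False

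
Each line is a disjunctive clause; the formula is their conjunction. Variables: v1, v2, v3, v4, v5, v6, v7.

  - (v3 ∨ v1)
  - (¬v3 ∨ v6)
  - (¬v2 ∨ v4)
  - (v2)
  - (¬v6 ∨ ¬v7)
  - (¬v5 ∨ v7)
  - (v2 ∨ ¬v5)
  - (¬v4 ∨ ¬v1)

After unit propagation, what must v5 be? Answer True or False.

False

(v2) stands alone — v2 = True.
(v4 ∨ ¬v2): since v2 = True, the clause reduces to (v4). v4 = True.
(¬v1 ∨ ¬v4) with v4 = True leaves only ¬v1, so v1 = False.
(v3 ∨ v1): since v1 = False, the clause reduces to (v3). v3 = True.
In (v6 ∨ ¬v3), ¬v3 is now false; v6 must hold, so v6 = True.
In (¬v7 ∨ ¬v6), ¬v6 is now false; ¬v7 must hold, so v7 = False.
In (¬v5 ∨ v7), v7 is now false; ¬v5 must hold, so v5 = False.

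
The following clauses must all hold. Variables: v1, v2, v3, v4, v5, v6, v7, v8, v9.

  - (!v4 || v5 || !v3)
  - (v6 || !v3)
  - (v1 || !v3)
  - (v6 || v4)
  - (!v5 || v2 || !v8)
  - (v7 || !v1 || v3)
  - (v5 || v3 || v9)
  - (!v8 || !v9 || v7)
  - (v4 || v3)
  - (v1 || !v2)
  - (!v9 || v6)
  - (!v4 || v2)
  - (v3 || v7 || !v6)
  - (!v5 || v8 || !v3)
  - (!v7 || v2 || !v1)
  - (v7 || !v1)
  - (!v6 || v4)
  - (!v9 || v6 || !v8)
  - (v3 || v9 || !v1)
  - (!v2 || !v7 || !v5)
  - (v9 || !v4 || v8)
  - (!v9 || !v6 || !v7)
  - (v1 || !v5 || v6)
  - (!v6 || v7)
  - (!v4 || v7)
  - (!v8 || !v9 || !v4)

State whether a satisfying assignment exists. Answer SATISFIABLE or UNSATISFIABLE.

UNSATISFIABLE

v3 = True:
  propagation gives v6=True, v1=True, v7=True, v2=True; an empty clause results — contradiction.
v3 = False:
  propagation gives v4=True, v2=True, v1=True, v7=True; an empty clause results — contradiction.
Every branch closes, so no satisfying assignment exists.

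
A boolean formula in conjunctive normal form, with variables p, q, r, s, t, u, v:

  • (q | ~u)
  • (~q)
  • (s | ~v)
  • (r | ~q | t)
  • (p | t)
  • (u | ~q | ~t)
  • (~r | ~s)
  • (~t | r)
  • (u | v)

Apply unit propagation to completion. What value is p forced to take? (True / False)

(~q) is a unit clause: q = False.
(q | ~u) with q = False leaves only ~u, so u = False.
In (u | v), u is now false; v must hold, so v = True.
(~v | s): since v = True, the clause reduces to (s). s = True.
(~r | ~s): since s = True, the clause reduces to (~r). r = False.
From (~t | r) and r = False: t = False.
In (p | t), t is now false; p must hold, so p = True.

True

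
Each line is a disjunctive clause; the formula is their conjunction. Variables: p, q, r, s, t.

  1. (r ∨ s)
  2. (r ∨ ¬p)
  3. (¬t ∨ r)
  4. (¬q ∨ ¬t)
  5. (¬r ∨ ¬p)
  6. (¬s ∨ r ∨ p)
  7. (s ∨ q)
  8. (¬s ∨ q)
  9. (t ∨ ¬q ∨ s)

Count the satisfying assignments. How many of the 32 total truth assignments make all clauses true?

The models are:
  p=F q=T r=T s=T t=F
That's 1 in total.

1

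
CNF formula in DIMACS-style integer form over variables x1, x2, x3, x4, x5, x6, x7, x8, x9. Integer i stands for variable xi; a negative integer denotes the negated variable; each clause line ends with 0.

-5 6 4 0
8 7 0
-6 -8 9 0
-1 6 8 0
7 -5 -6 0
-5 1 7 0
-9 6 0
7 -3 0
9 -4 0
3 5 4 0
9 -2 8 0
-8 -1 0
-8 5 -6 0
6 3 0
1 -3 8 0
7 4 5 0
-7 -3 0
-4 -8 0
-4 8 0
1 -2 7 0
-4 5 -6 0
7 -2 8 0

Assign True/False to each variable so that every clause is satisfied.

x1 = F, x2 = T, x3 = F, x4 = F, x5 = T, x6 = T, x7 = T, x8 = F, x9 = T

Check each clause:
  1. {¬x5, x6, x4} — x6 is true.
  2. {x8, x7} — x7 is true.
  3. {x9, ¬x6, ¬x8} — ¬x8 is true.
  4. {x6, ¬x1, x8} — x6 is true.
  5. {¬x5, x7, ¬x6} — x7 is true.
  6. {x7, ¬x5, x1} — x7 is true.
  7. {x6, ¬x9} — x6 is true.
  8. {x7, ¬x3} — ¬x3 is true.
  9. {¬x4, x9} — x9 is true.
  10. {x3, x4, x5} — x5 is true.
  11. {x8, ¬x2, x9} — x9 is true.
  12. {¬x1, ¬x8} — ¬x8 is true.
  13. {¬x8, x5, ¬x6} — ¬x8 is true.
  14. {x6, x3} — x6 is true.
  15. {¬x3, x8, x1} — ¬x3 is true.
  16. {x5, x4, x7} — x5 is true.
  17. {¬x3, ¬x7} — ¬x3 is true.
  18. {¬x8, ¬x4} — ¬x8 is true.
  19. {¬x4, x8} — ¬x4 is true.
  20. {x1, ¬x2, x7} — x7 is true.
  21. {¬x4, ¬x6, x5} — ¬x4 is true.
  22. {x7, ¬x2, x8} — x7 is true.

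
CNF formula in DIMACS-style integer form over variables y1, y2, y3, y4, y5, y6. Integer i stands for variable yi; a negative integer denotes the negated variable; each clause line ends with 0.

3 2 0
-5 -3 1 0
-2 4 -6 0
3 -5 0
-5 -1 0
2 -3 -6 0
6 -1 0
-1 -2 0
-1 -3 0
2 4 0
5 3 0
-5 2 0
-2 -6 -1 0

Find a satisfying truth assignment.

y1=F  y2=F  y3=T  y4=T  y5=F  y6=F

Check each clause:
  1. {y3, y2} — y3 is true.
  2. {y1, ¬y3, ¬y5} — ¬y5 is true.
  3. {¬y2, y4, ¬y6} — ¬y6 is true.
  4. {y3, ¬y5} — y3 is true.
  5. {¬y5, ¬y1} — ¬y5 is true.
  6. {y2, ¬y6, ¬y3} — ¬y6 is true.
  7. {¬y1, y6} — ¬y1 is true.
  8. {¬y1, ¬y2} — ¬y2 is true.
  9. {¬y3, ¬y1} — ¬y1 is true.
  10. {y4, y2} — y4 is true.
  11. {y5, y3} — y3 is true.
  12. {y2, ¬y5} — ¬y5 is true.
  13. {¬y2, ¬y1, ¬y6} — ¬y6 is true.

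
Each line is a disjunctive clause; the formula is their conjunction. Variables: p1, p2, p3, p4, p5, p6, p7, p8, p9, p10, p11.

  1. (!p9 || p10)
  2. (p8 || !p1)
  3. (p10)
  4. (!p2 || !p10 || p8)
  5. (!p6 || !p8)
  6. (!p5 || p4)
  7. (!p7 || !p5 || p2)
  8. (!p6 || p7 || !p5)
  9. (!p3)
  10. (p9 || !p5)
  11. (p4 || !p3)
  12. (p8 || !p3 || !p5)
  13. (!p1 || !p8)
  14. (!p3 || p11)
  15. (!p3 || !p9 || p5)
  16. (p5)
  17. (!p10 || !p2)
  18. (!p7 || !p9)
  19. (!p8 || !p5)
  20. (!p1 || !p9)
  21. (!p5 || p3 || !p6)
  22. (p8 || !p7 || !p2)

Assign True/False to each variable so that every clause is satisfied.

p1=F, p2=F, p3=F, p4=T, p5=T, p6=F, p7=F, p8=F, p9=T, p10=T, p11=F

Check each clause:
  1. (p10 || !p9) — p10 is true.
  2. (!p1 || p8) — !p1 is true.
  3. (p10) — p10 is true.
  4. (!p10 || !p2 || p8) — !p2 is true.
  5. (!p6 || !p8) — !p8 is true.
  6. (!p5 || p4) — p4 is true.
  7. (p2 || !p5 || !p7) — !p7 is true.
  8. (!p5 || !p6 || p7) — !p6 is true.
  9. (!p3) — !p3 is true.
  10. (!p5 || p9) — p9 is true.
  11. (p4 || !p3) — p4 is true.
  12. (!p3 || !p5 || p8) — !p3 is true.
  13. (!p1 || !p8) — !p8 is true.
  14. (p11 || !p3) — !p3 is true.
  15. (!p9 || p5 || !p3) — !p3 is true.
  16. (p5) — p5 is true.
  17. (!p2 || !p10) — !p2 is true.
  18. (!p9 || !p7) — !p7 is true.
  19. (!p8 || !p5) — !p8 is true.
  20. (!p1 || !p9) — !p1 is true.
  21. (p3 || !p5 || !p6) — !p6 is true.
  22. (p8 || !p7 || !p2) — !p7 is true.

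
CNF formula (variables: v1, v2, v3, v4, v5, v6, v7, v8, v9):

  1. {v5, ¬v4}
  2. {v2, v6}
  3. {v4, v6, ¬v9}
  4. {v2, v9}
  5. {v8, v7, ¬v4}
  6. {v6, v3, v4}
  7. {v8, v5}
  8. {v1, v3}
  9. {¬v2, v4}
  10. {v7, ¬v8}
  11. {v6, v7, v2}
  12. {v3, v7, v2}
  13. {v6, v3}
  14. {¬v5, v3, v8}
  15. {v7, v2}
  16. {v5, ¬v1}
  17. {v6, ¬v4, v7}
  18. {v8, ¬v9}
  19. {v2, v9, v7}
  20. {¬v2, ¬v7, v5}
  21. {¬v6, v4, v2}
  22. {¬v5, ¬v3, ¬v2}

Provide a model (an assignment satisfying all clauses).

Set v1 = True and propagate.
  then v5 is forced to True.
Branch on v2: take v2 = False.
  then v6 is forced to True.
  then v9 is forced to True.
  then v7 is forced to True.
  then v8 is forced to True.
  then v4 is forced to True.
v3 is now unconstrained; take v3 = True.

v1=True, v2=False, v3=True, v4=True, v5=True, v6=True, v7=True, v8=True, v9=True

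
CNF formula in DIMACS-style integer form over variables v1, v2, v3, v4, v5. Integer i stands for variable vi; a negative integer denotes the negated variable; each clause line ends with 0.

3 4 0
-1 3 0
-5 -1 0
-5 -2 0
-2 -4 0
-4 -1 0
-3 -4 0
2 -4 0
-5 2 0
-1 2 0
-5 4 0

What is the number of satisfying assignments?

Satisfying assignments:
  v1=F v2=F v3=T v4=F v5=F
  v1=F v2=T v3=T v4=F v5=F
  v1=T v2=T v3=T v4=F v5=F
Count: 3.

3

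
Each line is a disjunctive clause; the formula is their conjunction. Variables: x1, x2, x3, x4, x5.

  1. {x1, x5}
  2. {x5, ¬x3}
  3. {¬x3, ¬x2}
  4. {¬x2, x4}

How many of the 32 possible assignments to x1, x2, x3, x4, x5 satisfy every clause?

13

Split on x2, then x3.
  x2=1, x3=1: a clause becomes empty — 0.
  x2=1, x3=0: remaining (x1,x4,x5) ∈ {(0,1,1); (1,1,0); (1,1,1)} — 3.
  x2=0, x3=1: remaining (x1,x4,x5) ∈ {(0,0,1); (0,1,1); (1,0,1); (1,1,1)} — 4.
  x2=0, x3=0: x4 free; 3 ways for (x1,x5) × 2^1 = 6.
Total: 0 + 3 + 4 + 6 = 13.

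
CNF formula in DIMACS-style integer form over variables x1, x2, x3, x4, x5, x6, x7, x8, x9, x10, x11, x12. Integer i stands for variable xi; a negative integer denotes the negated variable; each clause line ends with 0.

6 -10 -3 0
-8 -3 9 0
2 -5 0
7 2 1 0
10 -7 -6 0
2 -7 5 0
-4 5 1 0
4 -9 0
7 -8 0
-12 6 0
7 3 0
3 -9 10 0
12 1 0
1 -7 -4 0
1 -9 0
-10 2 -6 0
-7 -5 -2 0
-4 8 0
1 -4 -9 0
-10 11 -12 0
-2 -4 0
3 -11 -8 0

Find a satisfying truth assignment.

x1=True, x2=True, x3=True, x4=False, x5=False, x6=False, x7=False, x8=False, x9=False, x10=False, x11=False, x12=False

Check each clause:
  1. (NOT x3 OR x6 OR NOT x10) — NOT x10 is true.
  2. (NOT x3 OR x9 OR NOT x8) — NOT x8 is true.
  3. (NOT x5 OR x2) — x2 is true.
  4. (x2 OR x1 OR x7) — x1 is true.
  5. (NOT x6 OR NOT x7 OR x10) — NOT x7 is true.
  6. (x5 OR x2 OR NOT x7) — NOT x7 is true.
  7. (x1 OR NOT x4 OR x5) — x1 is true.
  8. (x4 OR NOT x9) — NOT x9 is true.
  9. (NOT x8 OR x7) — NOT x8 is true.
  10. (x6 OR NOT x12) — NOT x12 is true.
  11. (x7 OR x3) — x3 is true.
  12. (x10 OR NOT x9 OR x3) — x3 is true.
  13. (x1 OR x12) — x1 is true.
  14. (NOT x7 OR NOT x4 OR x1) — x1 is true.
  15. (x1 OR NOT x9) — x1 is true.
  16. (NOT x10 OR x2 OR NOT x6) — x2 is true.
  17. (NOT x5 OR NOT x7 OR NOT x2) — NOT x7 is true.
  18. (NOT x4 OR x8) — NOT x4 is true.
  19. (NOT x9 OR x1 OR NOT x4) — x1 is true.
  20. (x11 OR NOT x10 OR NOT x12) — NOT x12 is true.
  21. (NOT x4 OR NOT x2) — NOT x4 is true.
  22. (NOT x8 OR x3 OR NOT x11) — NOT x8 is true.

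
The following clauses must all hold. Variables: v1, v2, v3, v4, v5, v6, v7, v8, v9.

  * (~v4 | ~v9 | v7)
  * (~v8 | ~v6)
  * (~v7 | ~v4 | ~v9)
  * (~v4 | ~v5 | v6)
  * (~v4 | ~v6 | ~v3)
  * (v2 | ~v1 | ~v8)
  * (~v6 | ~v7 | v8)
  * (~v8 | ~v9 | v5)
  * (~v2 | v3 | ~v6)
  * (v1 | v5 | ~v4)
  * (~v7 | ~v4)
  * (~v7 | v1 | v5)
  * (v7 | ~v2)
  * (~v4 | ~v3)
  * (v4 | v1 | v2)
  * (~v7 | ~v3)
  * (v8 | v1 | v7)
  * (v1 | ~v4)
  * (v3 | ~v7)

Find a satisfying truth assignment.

v1 = T, v2 = F, v3 = T, v4 = F, v5 = F, v6 = F, v7 = F, v8 = F, v9 = T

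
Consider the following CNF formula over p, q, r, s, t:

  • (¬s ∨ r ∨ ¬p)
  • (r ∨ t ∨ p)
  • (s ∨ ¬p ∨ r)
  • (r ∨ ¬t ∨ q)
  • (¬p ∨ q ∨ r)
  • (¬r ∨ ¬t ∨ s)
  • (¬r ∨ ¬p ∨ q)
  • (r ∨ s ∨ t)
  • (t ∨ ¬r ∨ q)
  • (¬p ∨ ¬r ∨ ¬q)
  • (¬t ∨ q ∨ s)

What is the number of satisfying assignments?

Satisfying assignments:
  p=0 q=0 r=1 s=1 t=1
  p=0 q=1 r=0 s=0 t=1
  p=0 q=1 r=0 s=1 t=1
  p=0 q=1 r=1 s=0 t=0
  p=0 q=1 r=1 s=1 t=0
  p=0 q=1 r=1 s=1 t=1
That's 6 in total.

6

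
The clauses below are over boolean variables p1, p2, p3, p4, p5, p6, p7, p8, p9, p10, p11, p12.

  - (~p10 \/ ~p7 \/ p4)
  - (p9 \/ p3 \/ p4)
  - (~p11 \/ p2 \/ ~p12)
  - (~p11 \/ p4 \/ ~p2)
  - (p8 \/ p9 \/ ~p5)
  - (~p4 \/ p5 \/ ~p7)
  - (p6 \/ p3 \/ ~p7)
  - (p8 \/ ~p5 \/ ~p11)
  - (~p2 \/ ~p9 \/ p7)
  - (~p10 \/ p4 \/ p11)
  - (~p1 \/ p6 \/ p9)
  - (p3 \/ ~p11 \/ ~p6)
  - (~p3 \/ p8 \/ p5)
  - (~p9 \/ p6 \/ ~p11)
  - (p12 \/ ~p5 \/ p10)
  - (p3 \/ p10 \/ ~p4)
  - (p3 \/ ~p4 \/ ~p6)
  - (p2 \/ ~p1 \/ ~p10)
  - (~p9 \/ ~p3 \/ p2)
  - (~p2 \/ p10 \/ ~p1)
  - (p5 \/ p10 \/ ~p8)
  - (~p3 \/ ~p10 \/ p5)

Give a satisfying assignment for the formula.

p1 occurs only negated in the remaining clauses — set p1 = False.
Branch on p2: take p2 = False.
Try p3 = False.
Set p4 = True and propagate.
  then p10 is forced to True.
  then p6 is forced to False.
  then p7 is forced to False.
For the remaining variables, p5 = False, p8 = False, p9 = True, p11 = False, p12 = False works.

p1=F, p2=F, p3=F, p4=T, p5=F, p6=F, p7=F, p8=F, p9=T, p10=T, p11=F, p12=F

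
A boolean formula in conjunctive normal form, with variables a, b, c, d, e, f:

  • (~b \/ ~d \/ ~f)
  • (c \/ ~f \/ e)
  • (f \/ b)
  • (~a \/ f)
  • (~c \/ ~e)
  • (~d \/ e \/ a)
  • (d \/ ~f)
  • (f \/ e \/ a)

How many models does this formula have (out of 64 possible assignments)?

5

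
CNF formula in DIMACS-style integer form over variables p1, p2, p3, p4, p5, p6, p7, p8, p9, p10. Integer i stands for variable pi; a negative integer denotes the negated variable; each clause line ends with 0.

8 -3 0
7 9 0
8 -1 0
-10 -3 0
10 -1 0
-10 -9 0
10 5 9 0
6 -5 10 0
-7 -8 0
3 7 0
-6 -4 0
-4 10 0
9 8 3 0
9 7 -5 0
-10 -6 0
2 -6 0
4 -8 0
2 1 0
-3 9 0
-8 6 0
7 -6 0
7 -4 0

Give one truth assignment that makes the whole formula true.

p2 occurs only positively in the remaining clauses — set p2 = True.
Set p1 = False and propagate.
The remaining clauses are satisfied by p3 = False, p4 = False, p5 = False, p6 = True, p7 = True, p8 = False, p9 = True, p10 = False.

p1=False, p2=True, p3=False, p4=False, p5=False, p6=True, p7=True, p8=False, p9=True, p10=False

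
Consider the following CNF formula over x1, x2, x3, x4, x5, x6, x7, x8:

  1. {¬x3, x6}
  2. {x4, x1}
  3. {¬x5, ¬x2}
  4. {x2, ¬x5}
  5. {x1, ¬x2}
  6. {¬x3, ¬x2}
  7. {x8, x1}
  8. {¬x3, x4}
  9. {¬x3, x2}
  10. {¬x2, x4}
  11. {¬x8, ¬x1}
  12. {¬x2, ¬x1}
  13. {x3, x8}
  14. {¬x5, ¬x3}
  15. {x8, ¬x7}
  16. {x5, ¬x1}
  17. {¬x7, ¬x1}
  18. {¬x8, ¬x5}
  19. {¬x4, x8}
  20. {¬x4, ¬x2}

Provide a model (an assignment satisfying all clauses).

x1 = False, x2 = False, x3 = False, x4 = True, x5 = False, x6 = True, x7 = True, x8 = True

Check each clause:
  1. {x6, ¬x3} — ¬x3 is true.
  2. {x4, x1} — x4 is true.
  3. {¬x2, ¬x5} — ¬x5 is true.
  4. {x2, ¬x5} — ¬x5 is true.
  5. {¬x2, x1} — ¬x2 is true.
  6. {¬x2, ¬x3} — ¬x3 is true.
  7. {x1, x8} — x8 is true.
  8. {x4, ¬x3} — x4 is true.
  9. {¬x3, x2} — ¬x3 is true.
  10. {x4, ¬x2} — x4 is true.
  11. {¬x1, ¬x8} — ¬x1 is true.
  12. {¬x1, ¬x2} — ¬x1 is true.
  13. {x8, x3} — x8 is true.
  14. {¬x3, ¬x5} — ¬x5 is true.
  15. {¬x7, x8} — x8 is true.
  16. {¬x1, x5} — ¬x1 is true.
  17. {¬x7, ¬x1} — ¬x1 is true.
  18. {¬x5, ¬x8} — ¬x5 is true.
  19. {¬x4, x8} — x8 is true.
  20. {¬x2, ¬x4} — ¬x2 is true.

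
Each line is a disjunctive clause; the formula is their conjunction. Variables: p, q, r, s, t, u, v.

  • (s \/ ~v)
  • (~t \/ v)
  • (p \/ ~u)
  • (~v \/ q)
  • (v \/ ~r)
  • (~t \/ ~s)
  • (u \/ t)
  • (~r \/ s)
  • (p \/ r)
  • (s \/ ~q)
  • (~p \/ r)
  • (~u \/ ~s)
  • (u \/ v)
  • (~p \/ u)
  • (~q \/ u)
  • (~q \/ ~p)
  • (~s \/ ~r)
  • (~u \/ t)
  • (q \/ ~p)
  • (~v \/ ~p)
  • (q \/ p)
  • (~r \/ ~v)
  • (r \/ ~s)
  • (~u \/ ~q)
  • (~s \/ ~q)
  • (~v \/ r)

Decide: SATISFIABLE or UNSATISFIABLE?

p = True:
  propagation gives r=True, v=True; an empty clause results — contradiction.
p = False:
  propagation gives u=False, t=True, v=True, s=True; an empty clause results — contradiction.
Every branch closes, so no satisfying assignment exists.

UNSATISFIABLE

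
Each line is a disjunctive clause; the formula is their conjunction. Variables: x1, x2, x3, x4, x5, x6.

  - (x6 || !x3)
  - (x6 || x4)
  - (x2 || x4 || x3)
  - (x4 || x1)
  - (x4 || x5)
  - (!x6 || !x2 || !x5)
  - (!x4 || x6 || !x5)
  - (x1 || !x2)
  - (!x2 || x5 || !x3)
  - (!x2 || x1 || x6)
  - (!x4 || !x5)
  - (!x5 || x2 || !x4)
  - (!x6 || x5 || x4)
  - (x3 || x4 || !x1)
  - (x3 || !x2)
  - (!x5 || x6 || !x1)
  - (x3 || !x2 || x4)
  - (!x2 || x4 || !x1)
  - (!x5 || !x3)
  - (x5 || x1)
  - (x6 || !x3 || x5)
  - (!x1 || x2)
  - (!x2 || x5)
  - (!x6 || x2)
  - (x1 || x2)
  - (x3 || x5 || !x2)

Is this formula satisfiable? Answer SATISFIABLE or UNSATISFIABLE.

UNSATISFIABLE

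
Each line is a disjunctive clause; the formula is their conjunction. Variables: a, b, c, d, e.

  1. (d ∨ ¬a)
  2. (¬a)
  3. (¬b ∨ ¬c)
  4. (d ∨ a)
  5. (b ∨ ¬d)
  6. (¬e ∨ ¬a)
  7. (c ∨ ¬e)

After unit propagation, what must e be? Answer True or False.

(¬a) is a unit clause: a = False.
From (d ∨ a) and a = False: d = True.
(¬d ∨ b): since d = True, the clause reduces to (b). b = True.
(¬c ∨ ¬b) with b = True leaves only ¬c, so c = False.
(¬e ∨ c): since c = False, the clause reduces to (¬e). e = False.

False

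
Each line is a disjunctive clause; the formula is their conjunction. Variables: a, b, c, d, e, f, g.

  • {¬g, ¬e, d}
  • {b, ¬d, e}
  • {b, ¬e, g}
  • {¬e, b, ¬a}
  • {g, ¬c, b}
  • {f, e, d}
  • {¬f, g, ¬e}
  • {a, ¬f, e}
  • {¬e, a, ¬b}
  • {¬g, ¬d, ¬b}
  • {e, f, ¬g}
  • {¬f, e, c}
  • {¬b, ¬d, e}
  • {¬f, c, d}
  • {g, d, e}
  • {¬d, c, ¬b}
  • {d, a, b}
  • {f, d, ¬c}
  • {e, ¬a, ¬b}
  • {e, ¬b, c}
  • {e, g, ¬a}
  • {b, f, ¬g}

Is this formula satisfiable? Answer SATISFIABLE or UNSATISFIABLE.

Branch on a: take a = True.
Branch on b: take b = True.
  then e is forced to True.
Set c = False and propagate.
  then d is forced to False.
  then g is forced to False.
  then f is forced to False.
Every clause has at least one true literal under this assignment.
So a=True, b=True, c=False, d=False, e=True, f=False, g=False is a satisfying assignment.

SATISFIABLE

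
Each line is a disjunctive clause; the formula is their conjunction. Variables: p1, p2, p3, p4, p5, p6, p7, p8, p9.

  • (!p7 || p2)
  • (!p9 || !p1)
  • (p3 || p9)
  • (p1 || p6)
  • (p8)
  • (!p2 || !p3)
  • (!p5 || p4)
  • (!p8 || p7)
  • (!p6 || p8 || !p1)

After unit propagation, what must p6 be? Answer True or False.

True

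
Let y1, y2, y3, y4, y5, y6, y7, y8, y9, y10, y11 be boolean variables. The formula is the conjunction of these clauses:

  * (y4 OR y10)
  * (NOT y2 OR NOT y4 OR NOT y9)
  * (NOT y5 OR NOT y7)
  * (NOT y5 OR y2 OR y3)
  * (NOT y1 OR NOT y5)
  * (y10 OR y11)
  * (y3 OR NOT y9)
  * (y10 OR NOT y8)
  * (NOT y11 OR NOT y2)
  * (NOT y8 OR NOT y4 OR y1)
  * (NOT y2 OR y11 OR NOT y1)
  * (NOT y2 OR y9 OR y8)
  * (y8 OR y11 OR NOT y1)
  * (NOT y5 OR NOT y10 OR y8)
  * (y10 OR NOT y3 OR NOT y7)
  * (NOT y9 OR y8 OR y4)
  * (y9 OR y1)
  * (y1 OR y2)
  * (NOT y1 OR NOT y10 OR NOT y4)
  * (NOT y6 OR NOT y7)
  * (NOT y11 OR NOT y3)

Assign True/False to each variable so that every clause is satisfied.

y1 = True  y2 = False  y3 = False  y4 = False  y5 = False  y6 = False  y7 = False  y8 = False  y9 = False  y10 = True  y11 = True

y5 occurs only negated in the remaining clauses — set y5 = False.
Pure literal: y6 appears only negated; assign y6 = False.
Try y1 = True.
The remaining clauses are satisfied by y2 = False, y3 = False, y4 = False, y7 = False, y8 = False, y9 = False, y10 = True, y11 = True.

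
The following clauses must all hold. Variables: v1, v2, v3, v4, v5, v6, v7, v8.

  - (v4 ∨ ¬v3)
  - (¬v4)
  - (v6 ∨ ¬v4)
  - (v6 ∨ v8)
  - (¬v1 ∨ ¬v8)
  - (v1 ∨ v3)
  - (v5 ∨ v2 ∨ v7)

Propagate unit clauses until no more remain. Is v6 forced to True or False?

True

Unit clause (¬v4) sets v4 = False.
In (v4 ∨ ¬v3), v4 is now false; ¬v3 must hold, so v3 = False.
(v3 ∨ v1): since v3 = False, the clause reduces to (v1). v1 = True.
From (¬v8 ∨ ¬v1) and v1 = True: v8 = False.
(v6 ∨ v8): since v8 = False, the clause reduces to (v6). v6 = True.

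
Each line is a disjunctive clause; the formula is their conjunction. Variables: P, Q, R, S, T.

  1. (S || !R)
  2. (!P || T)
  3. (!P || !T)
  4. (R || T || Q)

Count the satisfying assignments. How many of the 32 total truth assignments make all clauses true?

10

Split on T, then P.
  T=T, P=T: a clause becomes empty — 0.
  T=T, P=F: Q free; 3 ways for (R,S) × 2^1 = 6.
  T=F, P=T: a clause becomes empty — 0.
  T=F, P=F: remaining (Q,R,S) ∈ {(F,T,T); (T,F,F); (T,F,T); (T,T,T)} — 4.
Total: 0 + 6 + 0 + 4 = 10.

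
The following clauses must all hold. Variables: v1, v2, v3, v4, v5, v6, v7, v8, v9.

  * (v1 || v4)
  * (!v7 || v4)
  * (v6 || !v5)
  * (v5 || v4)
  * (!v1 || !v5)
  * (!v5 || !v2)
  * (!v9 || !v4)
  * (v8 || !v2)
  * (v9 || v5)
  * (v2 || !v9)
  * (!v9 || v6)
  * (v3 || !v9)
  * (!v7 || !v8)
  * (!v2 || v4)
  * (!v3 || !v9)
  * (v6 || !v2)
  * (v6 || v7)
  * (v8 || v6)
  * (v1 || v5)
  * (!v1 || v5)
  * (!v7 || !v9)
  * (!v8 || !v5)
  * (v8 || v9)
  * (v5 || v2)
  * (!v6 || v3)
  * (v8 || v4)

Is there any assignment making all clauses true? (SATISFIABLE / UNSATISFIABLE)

UNSATISFIABLE

v5 = True:
  propagation gives v6=True, v1=False, v4=True, v2=False; an empty clause results — contradiction.
v5 = False:
  propagation gives v4=True, v9=False; an empty clause results — contradiction.
Every branch closes, so no satisfying assignment exists.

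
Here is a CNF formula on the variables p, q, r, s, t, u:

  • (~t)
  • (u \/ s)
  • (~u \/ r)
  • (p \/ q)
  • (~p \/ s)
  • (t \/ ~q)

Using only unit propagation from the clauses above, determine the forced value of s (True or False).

Unit clause (~t) sets t = False.
(t \/ ~q) with t = False leaves only ~q, so q = False.
In (q \/ p), q is now false; p must hold, so p = True.
In (~p \/ s), ~p is now false; s must hold, so s = True.

True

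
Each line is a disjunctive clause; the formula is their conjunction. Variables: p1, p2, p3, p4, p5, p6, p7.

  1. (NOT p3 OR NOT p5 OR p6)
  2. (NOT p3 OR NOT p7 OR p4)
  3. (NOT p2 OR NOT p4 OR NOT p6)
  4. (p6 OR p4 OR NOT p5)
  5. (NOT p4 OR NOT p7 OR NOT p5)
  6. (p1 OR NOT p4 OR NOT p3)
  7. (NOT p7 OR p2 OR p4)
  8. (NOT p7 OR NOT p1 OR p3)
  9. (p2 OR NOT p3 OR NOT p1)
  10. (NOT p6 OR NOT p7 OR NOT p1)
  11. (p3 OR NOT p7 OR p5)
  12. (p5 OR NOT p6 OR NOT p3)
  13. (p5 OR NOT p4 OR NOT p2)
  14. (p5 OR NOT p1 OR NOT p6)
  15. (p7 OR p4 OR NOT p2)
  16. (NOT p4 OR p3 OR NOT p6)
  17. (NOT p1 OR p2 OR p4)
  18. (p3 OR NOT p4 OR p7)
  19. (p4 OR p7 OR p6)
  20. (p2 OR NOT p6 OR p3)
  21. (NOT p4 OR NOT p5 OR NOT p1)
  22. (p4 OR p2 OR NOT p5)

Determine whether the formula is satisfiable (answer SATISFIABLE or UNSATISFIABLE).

SATISFIABLE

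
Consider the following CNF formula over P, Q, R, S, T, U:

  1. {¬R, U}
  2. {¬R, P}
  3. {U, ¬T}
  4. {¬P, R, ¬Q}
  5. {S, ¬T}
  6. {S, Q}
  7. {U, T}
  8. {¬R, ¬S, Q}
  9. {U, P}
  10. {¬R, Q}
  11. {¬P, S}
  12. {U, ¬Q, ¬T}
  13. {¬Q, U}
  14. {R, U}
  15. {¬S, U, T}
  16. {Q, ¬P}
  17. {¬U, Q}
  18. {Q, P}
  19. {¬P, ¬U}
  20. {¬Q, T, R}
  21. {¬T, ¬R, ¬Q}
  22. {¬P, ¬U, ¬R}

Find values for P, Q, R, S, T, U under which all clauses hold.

P=False  Q=True  R=False  S=True  T=True  U=True

Check each clause:
  1. {U, ¬R} — ¬R is true.
  2. {P, ¬R} — ¬R is true.
  3. {U, ¬T} — U is true.
  4. {¬P, ¬Q, R} — ¬P is true.
  5. {¬T, S} — S is true.
  6. {S, Q} — Q is true.
  7. {U, T} — T is true.
  8. {Q, ¬R, ¬S} — Q is true.
  9. {P, U} — U is true.
  10. {¬R, Q} — Q is true.
  11. {¬P, S} — S is true.
  12. {¬T, ¬Q, U} — U is true.
  13. {¬Q, U} — U is true.
  14. {R, U} — U is true.
  15. {T, ¬S, U} — T is true.
  16. {¬P, Q} — Q is true.
  17. {¬U, Q} — Q is true.
  18. {Q, P} — Q is true.
  19. {¬U, ¬P} — ¬P is true.
  20. {T, ¬Q, R} — T is true.
  21. {¬T, ¬Q, ¬R} — ¬R is true.
  22. {¬R, ¬U, ¬P} — ¬R is true.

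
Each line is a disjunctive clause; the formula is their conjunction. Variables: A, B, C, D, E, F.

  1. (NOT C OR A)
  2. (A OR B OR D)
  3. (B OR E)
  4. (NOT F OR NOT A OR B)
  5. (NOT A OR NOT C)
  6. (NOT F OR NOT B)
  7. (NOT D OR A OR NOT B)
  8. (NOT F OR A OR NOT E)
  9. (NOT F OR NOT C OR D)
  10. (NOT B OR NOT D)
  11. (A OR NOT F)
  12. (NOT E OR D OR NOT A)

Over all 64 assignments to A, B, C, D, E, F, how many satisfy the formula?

5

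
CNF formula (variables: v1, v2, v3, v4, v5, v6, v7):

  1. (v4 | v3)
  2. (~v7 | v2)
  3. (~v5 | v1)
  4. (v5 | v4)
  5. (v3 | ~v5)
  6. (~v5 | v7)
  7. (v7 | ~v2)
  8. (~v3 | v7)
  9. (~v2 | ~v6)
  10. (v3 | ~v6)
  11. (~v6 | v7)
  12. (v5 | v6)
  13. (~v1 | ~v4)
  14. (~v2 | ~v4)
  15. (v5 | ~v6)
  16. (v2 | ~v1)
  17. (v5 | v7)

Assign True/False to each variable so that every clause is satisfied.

Branch on v1: take v1 = True.
  then v4 is forced to False.
  then v3 is forced to True.
  then v5 is forced to True.
  then v7 is forced to True.
  then v2 is forced to True.
  then v6 is forced to False.
Check each clause:
  1. (v3 | v4) — v3 is true.
  2. (~v7 | v2) — v2 is true.
  3. (~v5 | v1) — v1 is true.
  4. (v5 | v4) — v5 is true.
  5. (v3 | ~v5) — v3 is true.
  6. (v7 | ~v5) — v7 is true.
  7. (~v2 | v7) — v7 is true.
  8. (~v3 | v7) — v7 is true.
  9. (~v2 | ~v6) — ~v6 is true.
  10. (~v6 | v3) — ~v6 is true.
  11. (~v6 | v7) — ~v6 is true.
  12. (v6 | v5) — v5 is true.
  13. (~v1 | ~v4) — ~v4 is true.
  14. (~v4 | ~v2) — ~v4 is true.
  15. (~v6 | v5) — ~v6 is true.
  16. (~v1 | v2) — v2 is true.
  17. (v5 | v7) — v5 is true.

v1 = True, v2 = True, v3 = True, v4 = False, v5 = True, v6 = False, v7 = True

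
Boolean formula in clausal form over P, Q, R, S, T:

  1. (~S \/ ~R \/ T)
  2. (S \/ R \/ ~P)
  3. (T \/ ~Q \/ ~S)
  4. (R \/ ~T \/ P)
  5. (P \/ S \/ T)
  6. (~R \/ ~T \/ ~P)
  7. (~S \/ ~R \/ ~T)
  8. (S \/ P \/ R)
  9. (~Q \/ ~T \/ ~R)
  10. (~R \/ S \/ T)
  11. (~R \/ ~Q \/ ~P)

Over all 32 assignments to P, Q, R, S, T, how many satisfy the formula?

5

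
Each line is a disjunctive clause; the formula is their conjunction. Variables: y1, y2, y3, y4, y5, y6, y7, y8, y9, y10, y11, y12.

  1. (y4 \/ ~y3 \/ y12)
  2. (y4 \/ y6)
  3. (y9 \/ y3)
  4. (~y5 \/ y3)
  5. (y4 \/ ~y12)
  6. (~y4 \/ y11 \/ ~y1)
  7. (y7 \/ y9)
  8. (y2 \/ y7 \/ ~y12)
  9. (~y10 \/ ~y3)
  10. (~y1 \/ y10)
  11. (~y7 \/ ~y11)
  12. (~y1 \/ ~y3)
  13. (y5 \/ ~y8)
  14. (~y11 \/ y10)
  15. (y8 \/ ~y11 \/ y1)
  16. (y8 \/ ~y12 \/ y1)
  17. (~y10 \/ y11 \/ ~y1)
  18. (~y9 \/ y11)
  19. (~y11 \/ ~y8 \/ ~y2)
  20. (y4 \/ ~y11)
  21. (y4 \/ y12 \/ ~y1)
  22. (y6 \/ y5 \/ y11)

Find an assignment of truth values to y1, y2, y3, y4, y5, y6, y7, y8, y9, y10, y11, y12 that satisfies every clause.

y6 occurs only positively in the remaining clauses — set y6 = True.
Set y1 = False and propagate.
Set y2 = False and propagate.
Set y3 = True and propagate.
  then y10 is forced to False.
  then y11 is forced to False.
  then y9 is forced to False.
  then y7 is forced to True.
For the remaining variables, y4 = True, y5 = True, y8 = False, y12 = False works.
Every clause has at least one true literal under this assignment.

y1=False  y2=False  y3=True  y4=True  y5=True  y6=True  y7=True  y8=False  y9=False  y10=False  y11=False  y12=False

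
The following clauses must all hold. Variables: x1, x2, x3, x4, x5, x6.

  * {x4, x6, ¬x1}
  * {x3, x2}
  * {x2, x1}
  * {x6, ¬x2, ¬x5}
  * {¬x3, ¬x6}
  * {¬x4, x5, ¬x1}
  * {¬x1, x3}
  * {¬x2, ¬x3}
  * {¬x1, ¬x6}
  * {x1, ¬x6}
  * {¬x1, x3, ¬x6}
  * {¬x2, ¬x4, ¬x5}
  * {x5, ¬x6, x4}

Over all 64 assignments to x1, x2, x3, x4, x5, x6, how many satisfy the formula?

3

Satisfying assignments:
  x1=0 x2=1 x3=0 x4=0 x5=0 x6=0
  x1=0 x2=1 x3=0 x4=1 x5=0 x6=0
  x1=1 x2=0 x3=1 x4=1 x5=1 x6=0
That's 3 in total.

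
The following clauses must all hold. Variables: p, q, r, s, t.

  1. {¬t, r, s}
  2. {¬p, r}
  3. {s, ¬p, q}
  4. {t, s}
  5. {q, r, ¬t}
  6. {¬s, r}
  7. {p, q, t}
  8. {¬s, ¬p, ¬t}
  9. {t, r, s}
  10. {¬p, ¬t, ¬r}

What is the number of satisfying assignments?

7

Case analysis on t and r:
  t=1, r=1: remaining (p,q,s) ∈ {(0,0,0); (0,0,1); (0,1,0); (0,1,1)} — 4.
  t=1, r=0: a clause becomes empty — 0.
  t=0, r=1: remaining (p,q,s) ∈ {(0,1,1); (1,0,1); (1,1,1)} — 3.
  t=0, r=0: a clause becomes empty — 0.
Total: 4 + 0 + 3 + 0 = 7.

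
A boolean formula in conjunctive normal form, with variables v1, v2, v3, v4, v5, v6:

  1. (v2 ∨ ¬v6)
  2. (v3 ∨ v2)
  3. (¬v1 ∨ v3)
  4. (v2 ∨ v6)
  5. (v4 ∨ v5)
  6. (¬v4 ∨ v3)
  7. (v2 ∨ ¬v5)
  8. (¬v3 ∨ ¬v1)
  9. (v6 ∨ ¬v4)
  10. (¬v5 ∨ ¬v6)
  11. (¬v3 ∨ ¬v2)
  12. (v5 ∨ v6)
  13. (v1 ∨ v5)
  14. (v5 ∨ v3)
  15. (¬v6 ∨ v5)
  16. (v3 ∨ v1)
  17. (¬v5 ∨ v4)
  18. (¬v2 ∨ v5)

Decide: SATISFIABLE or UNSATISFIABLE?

v5 = True:
  propagation gives v2=True, v6=False, v4=False; an empty clause results — contradiction.
v5 = False:
  propagation gives v4=True, v3=True, v1=False; an empty clause results — contradiction.
Every branch closes, so no satisfying assignment exists.

UNSATISFIABLE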